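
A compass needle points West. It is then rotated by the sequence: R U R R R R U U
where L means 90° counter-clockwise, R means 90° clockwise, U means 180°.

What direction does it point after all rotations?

Start: West
  R (right (90° clockwise)) -> North
  U (U-turn (180°)) -> South
  R (right (90° clockwise)) -> West
  R (right (90° clockwise)) -> North
  R (right (90° clockwise)) -> East
  R (right (90° clockwise)) -> South
  U (U-turn (180°)) -> North
  U (U-turn (180°)) -> South
Final: South

Answer: Final heading: South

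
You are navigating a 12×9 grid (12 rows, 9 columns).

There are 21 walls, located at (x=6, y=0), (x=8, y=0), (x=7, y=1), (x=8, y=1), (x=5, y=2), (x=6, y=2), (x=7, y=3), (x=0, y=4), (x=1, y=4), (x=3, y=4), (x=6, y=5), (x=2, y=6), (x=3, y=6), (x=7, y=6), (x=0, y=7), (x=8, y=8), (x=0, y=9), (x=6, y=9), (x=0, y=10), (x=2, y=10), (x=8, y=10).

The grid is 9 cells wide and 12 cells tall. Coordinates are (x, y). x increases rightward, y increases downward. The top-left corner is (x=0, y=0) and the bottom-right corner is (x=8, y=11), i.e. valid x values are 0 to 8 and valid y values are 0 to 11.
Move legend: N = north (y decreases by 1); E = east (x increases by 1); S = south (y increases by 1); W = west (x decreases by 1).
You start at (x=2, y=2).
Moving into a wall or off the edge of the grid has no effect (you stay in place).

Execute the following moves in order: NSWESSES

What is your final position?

Answer: Final position: (x=2, y=5)

Derivation:
Start: (x=2, y=2)
  N (north): (x=2, y=2) -> (x=2, y=1)
  S (south): (x=2, y=1) -> (x=2, y=2)
  W (west): (x=2, y=2) -> (x=1, y=2)
  E (east): (x=1, y=2) -> (x=2, y=2)
  S (south): (x=2, y=2) -> (x=2, y=3)
  S (south): (x=2, y=3) -> (x=2, y=4)
  E (east): blocked, stay at (x=2, y=4)
  S (south): (x=2, y=4) -> (x=2, y=5)
Final: (x=2, y=5)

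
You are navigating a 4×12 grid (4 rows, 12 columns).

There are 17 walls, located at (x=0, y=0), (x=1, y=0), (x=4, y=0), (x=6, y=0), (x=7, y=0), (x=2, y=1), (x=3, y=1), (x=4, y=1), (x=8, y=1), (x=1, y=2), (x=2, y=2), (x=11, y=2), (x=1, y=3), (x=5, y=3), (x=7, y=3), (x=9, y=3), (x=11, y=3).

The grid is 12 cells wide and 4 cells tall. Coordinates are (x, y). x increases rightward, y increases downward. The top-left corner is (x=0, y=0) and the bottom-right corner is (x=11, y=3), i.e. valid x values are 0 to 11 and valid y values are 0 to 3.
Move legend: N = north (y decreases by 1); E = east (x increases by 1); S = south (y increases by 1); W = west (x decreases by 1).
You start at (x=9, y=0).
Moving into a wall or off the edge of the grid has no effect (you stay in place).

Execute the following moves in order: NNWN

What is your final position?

Start: (x=9, y=0)
  N (north): blocked, stay at (x=9, y=0)
  N (north): blocked, stay at (x=9, y=0)
  W (west): (x=9, y=0) -> (x=8, y=0)
  N (north): blocked, stay at (x=8, y=0)
Final: (x=8, y=0)

Answer: Final position: (x=8, y=0)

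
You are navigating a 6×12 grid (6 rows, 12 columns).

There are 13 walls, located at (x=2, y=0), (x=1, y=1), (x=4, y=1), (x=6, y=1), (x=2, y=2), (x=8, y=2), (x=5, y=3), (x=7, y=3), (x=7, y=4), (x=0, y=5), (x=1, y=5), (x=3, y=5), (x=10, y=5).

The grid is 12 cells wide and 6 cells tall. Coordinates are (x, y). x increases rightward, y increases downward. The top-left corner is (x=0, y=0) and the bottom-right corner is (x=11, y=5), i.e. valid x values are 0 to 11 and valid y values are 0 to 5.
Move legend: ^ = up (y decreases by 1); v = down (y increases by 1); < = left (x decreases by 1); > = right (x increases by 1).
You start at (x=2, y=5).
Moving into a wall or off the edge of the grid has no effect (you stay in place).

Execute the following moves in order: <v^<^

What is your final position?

Start: (x=2, y=5)
  < (left): blocked, stay at (x=2, y=5)
  v (down): blocked, stay at (x=2, y=5)
  ^ (up): (x=2, y=5) -> (x=2, y=4)
  < (left): (x=2, y=4) -> (x=1, y=4)
  ^ (up): (x=1, y=4) -> (x=1, y=3)
Final: (x=1, y=3)

Answer: Final position: (x=1, y=3)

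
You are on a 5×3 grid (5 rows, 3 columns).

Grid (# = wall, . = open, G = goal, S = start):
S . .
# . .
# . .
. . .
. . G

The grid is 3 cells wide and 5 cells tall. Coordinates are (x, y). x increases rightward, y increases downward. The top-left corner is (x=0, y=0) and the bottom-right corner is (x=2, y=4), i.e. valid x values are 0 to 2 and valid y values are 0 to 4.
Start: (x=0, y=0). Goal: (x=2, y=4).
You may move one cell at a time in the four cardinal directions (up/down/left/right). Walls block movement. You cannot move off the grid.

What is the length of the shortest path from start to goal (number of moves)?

BFS from (x=0, y=0) until reaching (x=2, y=4):
  Distance 0: (x=0, y=0)
  Distance 1: (x=1, y=0)
  Distance 2: (x=2, y=0), (x=1, y=1)
  Distance 3: (x=2, y=1), (x=1, y=2)
  Distance 4: (x=2, y=2), (x=1, y=3)
  Distance 5: (x=0, y=3), (x=2, y=3), (x=1, y=4)
  Distance 6: (x=0, y=4), (x=2, y=4)  <- goal reached here
One shortest path (6 moves): (x=0, y=0) -> (x=1, y=0) -> (x=2, y=0) -> (x=2, y=1) -> (x=2, y=2) -> (x=2, y=3) -> (x=2, y=4)

Answer: Shortest path length: 6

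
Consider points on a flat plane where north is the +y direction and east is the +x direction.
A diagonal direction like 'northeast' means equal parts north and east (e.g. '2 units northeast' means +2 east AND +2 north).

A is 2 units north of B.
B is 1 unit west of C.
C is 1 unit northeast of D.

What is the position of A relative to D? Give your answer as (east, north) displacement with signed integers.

Answer: A is at (east=0, north=3) relative to D.

Derivation:
Place D at the origin (east=0, north=0).
  C is 1 unit northeast of D: delta (east=+1, north=+1); C at (east=1, north=1).
  B is 1 unit west of C: delta (east=-1, north=+0); B at (east=0, north=1).
  A is 2 units north of B: delta (east=+0, north=+2); A at (east=0, north=3).
Therefore A relative to D: (east=0, north=3).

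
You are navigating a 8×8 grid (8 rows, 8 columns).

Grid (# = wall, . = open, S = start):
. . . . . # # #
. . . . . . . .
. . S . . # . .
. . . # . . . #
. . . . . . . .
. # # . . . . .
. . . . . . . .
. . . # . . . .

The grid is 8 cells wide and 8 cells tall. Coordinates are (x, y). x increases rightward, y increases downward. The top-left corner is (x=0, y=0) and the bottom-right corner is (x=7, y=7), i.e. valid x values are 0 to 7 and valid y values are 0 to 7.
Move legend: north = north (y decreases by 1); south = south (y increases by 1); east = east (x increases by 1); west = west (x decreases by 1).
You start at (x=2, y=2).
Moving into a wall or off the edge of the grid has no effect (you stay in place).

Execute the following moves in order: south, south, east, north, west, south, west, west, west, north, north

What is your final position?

Answer: Final position: (x=0, y=2)

Derivation:
Start: (x=2, y=2)
  south (south): (x=2, y=2) -> (x=2, y=3)
  south (south): (x=2, y=3) -> (x=2, y=4)
  east (east): (x=2, y=4) -> (x=3, y=4)
  north (north): blocked, stay at (x=3, y=4)
  west (west): (x=3, y=4) -> (x=2, y=4)
  south (south): blocked, stay at (x=2, y=4)
  west (west): (x=2, y=4) -> (x=1, y=4)
  west (west): (x=1, y=4) -> (x=0, y=4)
  west (west): blocked, stay at (x=0, y=4)
  north (north): (x=0, y=4) -> (x=0, y=3)
  north (north): (x=0, y=3) -> (x=0, y=2)
Final: (x=0, y=2)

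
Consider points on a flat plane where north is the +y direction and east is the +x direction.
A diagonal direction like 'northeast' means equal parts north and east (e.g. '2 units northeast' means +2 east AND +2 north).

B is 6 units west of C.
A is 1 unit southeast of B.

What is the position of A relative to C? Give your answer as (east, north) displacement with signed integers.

Answer: A is at (east=-5, north=-1) relative to C.

Derivation:
Place C at the origin (east=0, north=0).
  B is 6 units west of C: delta (east=-6, north=+0); B at (east=-6, north=0).
  A is 1 unit southeast of B: delta (east=+1, north=-1); A at (east=-5, north=-1).
Therefore A relative to C: (east=-5, north=-1).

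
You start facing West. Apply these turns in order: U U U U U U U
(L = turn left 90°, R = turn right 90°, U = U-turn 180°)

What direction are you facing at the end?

Start: West
  U (U-turn (180°)) -> East
  U (U-turn (180°)) -> West
  U (U-turn (180°)) -> East
  U (U-turn (180°)) -> West
  U (U-turn (180°)) -> East
  U (U-turn (180°)) -> West
  U (U-turn (180°)) -> East
Final: East

Answer: Final heading: East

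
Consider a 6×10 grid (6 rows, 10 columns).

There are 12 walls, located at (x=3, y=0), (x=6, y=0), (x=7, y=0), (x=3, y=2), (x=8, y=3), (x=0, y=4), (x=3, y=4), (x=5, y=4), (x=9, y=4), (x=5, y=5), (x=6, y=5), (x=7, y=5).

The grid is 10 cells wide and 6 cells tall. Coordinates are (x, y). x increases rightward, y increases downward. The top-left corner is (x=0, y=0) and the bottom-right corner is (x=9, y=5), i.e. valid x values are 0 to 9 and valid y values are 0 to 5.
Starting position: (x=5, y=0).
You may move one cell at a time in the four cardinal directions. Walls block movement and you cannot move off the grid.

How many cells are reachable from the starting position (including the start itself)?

BFS flood-fill from (x=5, y=0):
  Distance 0: (x=5, y=0)
  Distance 1: (x=4, y=0), (x=5, y=1)
  Distance 2: (x=4, y=1), (x=6, y=1), (x=5, y=2)
  Distance 3: (x=3, y=1), (x=7, y=1), (x=4, y=2), (x=6, y=2), (x=5, y=3)
  Distance 4: (x=2, y=1), (x=8, y=1), (x=7, y=2), (x=4, y=3), (x=6, y=3)
  Distance 5: (x=2, y=0), (x=8, y=0), (x=1, y=1), (x=9, y=1), (x=2, y=2), (x=8, y=2), (x=3, y=3), (x=7, y=3), (x=4, y=4), (x=6, y=4)
  Distance 6: (x=1, y=0), (x=9, y=0), (x=0, y=1), (x=1, y=2), (x=9, y=2), (x=2, y=3), (x=7, y=4), (x=4, y=5)
  Distance 7: (x=0, y=0), (x=0, y=2), (x=1, y=3), (x=9, y=3), (x=2, y=4), (x=8, y=4), (x=3, y=5)
  Distance 8: (x=0, y=3), (x=1, y=4), (x=2, y=5), (x=8, y=5)
  Distance 9: (x=1, y=5), (x=9, y=5)
  Distance 10: (x=0, y=5)
Total reachable: 48 (grid has 48 open cells total)

Answer: Reachable cells: 48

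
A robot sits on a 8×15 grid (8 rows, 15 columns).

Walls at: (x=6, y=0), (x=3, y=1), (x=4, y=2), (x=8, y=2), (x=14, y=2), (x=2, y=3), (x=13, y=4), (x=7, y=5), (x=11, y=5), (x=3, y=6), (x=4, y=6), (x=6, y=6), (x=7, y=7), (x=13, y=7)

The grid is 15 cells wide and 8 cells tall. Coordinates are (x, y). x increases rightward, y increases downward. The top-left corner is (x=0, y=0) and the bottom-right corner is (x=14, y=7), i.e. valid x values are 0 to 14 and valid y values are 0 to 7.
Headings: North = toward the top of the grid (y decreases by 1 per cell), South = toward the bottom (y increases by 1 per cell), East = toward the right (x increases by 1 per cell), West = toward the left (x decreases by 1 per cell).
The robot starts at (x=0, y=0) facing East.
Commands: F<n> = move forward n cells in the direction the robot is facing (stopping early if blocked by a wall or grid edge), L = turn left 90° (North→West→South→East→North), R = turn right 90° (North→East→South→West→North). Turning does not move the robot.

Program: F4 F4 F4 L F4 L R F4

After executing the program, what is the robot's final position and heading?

Start: (x=0, y=0), facing East
  F4: move forward 4, now at (x=4, y=0)
  F4: move forward 1/4 (blocked), now at (x=5, y=0)
  F4: move forward 0/4 (blocked), now at (x=5, y=0)
  L: turn left, now facing North
  F4: move forward 0/4 (blocked), now at (x=5, y=0)
  L: turn left, now facing West
  R: turn right, now facing North
  F4: move forward 0/4 (blocked), now at (x=5, y=0)
Final: (x=5, y=0), facing North

Answer: Final position: (x=5, y=0), facing North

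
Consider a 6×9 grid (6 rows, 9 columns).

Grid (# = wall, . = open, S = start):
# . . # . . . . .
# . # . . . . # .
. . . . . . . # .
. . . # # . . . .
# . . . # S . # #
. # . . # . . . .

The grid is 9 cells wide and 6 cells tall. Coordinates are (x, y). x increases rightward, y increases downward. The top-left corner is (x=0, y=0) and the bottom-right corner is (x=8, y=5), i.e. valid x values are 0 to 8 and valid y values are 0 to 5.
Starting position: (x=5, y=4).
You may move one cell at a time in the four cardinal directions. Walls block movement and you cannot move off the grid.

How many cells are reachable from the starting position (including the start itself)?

Answer: Reachable cells: 39

Derivation:
BFS flood-fill from (x=5, y=4):
  Distance 0: (x=5, y=4)
  Distance 1: (x=5, y=3), (x=6, y=4), (x=5, y=5)
  Distance 2: (x=5, y=2), (x=6, y=3), (x=6, y=5)
  Distance 3: (x=5, y=1), (x=4, y=2), (x=6, y=2), (x=7, y=3), (x=7, y=5)
  Distance 4: (x=5, y=0), (x=4, y=1), (x=6, y=1), (x=3, y=2), (x=8, y=3), (x=8, y=5)
  Distance 5: (x=4, y=0), (x=6, y=0), (x=3, y=1), (x=2, y=2), (x=8, y=2)
  Distance 6: (x=7, y=0), (x=8, y=1), (x=1, y=2), (x=2, y=3)
  Distance 7: (x=8, y=0), (x=1, y=1), (x=0, y=2), (x=1, y=3), (x=2, y=4)
  Distance 8: (x=1, y=0), (x=0, y=3), (x=1, y=4), (x=3, y=4), (x=2, y=5)
  Distance 9: (x=2, y=0), (x=3, y=5)
Total reachable: 39 (grid has 40 open cells total)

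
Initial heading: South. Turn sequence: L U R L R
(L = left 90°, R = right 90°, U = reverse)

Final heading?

Start: South
  L (left (90° counter-clockwise)) -> East
  U (U-turn (180°)) -> West
  R (right (90° clockwise)) -> North
  L (left (90° counter-clockwise)) -> West
  R (right (90° clockwise)) -> North
Final: North

Answer: Final heading: North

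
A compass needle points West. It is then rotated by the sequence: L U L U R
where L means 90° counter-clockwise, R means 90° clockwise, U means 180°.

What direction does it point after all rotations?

Answer: Final heading: South

Derivation:
Start: West
  L (left (90° counter-clockwise)) -> South
  U (U-turn (180°)) -> North
  L (left (90° counter-clockwise)) -> West
  U (U-turn (180°)) -> East
  R (right (90° clockwise)) -> South
Final: South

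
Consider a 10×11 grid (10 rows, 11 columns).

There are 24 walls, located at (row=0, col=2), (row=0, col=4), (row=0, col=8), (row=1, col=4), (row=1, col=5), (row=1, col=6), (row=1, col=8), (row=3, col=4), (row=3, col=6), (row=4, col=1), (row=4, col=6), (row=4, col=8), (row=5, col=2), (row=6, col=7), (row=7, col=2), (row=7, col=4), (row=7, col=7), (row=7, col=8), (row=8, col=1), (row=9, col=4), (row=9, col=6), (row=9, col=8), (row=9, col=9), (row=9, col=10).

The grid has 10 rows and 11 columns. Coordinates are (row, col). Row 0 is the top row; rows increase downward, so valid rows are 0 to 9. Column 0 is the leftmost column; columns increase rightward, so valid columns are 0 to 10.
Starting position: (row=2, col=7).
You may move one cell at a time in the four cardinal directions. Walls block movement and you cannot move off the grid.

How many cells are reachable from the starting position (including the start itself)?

Answer: Reachable cells: 86

Derivation:
BFS flood-fill from (row=2, col=7):
  Distance 0: (row=2, col=7)
  Distance 1: (row=1, col=7), (row=2, col=6), (row=2, col=8), (row=3, col=7)
  Distance 2: (row=0, col=7), (row=2, col=5), (row=2, col=9), (row=3, col=8), (row=4, col=7)
  Distance 3: (row=0, col=6), (row=1, col=9), (row=2, col=4), (row=2, col=10), (row=3, col=5), (row=3, col=9), (row=5, col=7)
  Distance 4: (row=0, col=5), (row=0, col=9), (row=1, col=10), (row=2, col=3), (row=3, col=10), (row=4, col=5), (row=4, col=9), (row=5, col=6), (row=5, col=8)
  Distance 5: (row=0, col=10), (row=1, col=3), (row=2, col=2), (row=3, col=3), (row=4, col=4), (row=4, col=10), (row=5, col=5), (row=5, col=9), (row=6, col=6), (row=6, col=8)
  Distance 6: (row=0, col=3), (row=1, col=2), (row=2, col=1), (row=3, col=2), (row=4, col=3), (row=5, col=4), (row=5, col=10), (row=6, col=5), (row=6, col=9), (row=7, col=6)
  Distance 7: (row=1, col=1), (row=2, col=0), (row=3, col=1), (row=4, col=2), (row=5, col=3), (row=6, col=4), (row=6, col=10), (row=7, col=5), (row=7, col=9), (row=8, col=6)
  Distance 8: (row=0, col=1), (row=1, col=0), (row=3, col=0), (row=6, col=3), (row=7, col=10), (row=8, col=5), (row=8, col=7), (row=8, col=9)
  Distance 9: (row=0, col=0), (row=4, col=0), (row=6, col=2), (row=7, col=3), (row=8, col=4), (row=8, col=8), (row=8, col=10), (row=9, col=5), (row=9, col=7)
  Distance 10: (row=5, col=0), (row=6, col=1), (row=8, col=3)
  Distance 11: (row=5, col=1), (row=6, col=0), (row=7, col=1), (row=8, col=2), (row=9, col=3)
  Distance 12: (row=7, col=0), (row=9, col=2)
  Distance 13: (row=8, col=0), (row=9, col=1)
  Distance 14: (row=9, col=0)
Total reachable: 86 (grid has 86 open cells total)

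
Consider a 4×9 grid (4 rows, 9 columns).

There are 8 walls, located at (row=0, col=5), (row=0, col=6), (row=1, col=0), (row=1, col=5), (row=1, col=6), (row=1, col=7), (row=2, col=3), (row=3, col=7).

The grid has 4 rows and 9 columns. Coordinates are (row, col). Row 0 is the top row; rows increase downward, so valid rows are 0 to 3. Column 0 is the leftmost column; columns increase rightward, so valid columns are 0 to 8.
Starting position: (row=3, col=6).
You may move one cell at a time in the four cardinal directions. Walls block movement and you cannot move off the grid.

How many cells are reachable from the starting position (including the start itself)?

BFS flood-fill from (row=3, col=6):
  Distance 0: (row=3, col=6)
  Distance 1: (row=2, col=6), (row=3, col=5)
  Distance 2: (row=2, col=5), (row=2, col=7), (row=3, col=4)
  Distance 3: (row=2, col=4), (row=2, col=8), (row=3, col=3)
  Distance 4: (row=1, col=4), (row=1, col=8), (row=3, col=2), (row=3, col=8)
  Distance 5: (row=0, col=4), (row=0, col=8), (row=1, col=3), (row=2, col=2), (row=3, col=1)
  Distance 6: (row=0, col=3), (row=0, col=7), (row=1, col=2), (row=2, col=1), (row=3, col=0)
  Distance 7: (row=0, col=2), (row=1, col=1), (row=2, col=0)
  Distance 8: (row=0, col=1)
  Distance 9: (row=0, col=0)
Total reachable: 28 (grid has 28 open cells total)

Answer: Reachable cells: 28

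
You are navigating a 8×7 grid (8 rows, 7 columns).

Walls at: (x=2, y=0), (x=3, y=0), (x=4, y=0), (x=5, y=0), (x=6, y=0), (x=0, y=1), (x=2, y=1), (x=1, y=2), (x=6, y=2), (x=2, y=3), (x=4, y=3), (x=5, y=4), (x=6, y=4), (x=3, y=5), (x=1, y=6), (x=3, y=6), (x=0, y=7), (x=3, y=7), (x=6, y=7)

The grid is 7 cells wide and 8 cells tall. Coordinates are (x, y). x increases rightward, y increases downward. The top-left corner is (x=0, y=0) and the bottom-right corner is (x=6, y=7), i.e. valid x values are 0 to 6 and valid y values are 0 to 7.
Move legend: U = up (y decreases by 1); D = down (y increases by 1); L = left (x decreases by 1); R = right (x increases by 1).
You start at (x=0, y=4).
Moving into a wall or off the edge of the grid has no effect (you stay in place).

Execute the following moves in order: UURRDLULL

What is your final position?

Answer: Final position: (x=0, y=2)

Derivation:
Start: (x=0, y=4)
  U (up): (x=0, y=4) -> (x=0, y=3)
  U (up): (x=0, y=3) -> (x=0, y=2)
  R (right): blocked, stay at (x=0, y=2)
  R (right): blocked, stay at (x=0, y=2)
  D (down): (x=0, y=2) -> (x=0, y=3)
  L (left): blocked, stay at (x=0, y=3)
  U (up): (x=0, y=3) -> (x=0, y=2)
  L (left): blocked, stay at (x=0, y=2)
  L (left): blocked, stay at (x=0, y=2)
Final: (x=0, y=2)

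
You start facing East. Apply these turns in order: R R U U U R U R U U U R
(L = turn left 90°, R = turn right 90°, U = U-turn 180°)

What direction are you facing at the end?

Start: East
  R (right (90° clockwise)) -> South
  R (right (90° clockwise)) -> West
  U (U-turn (180°)) -> East
  U (U-turn (180°)) -> West
  U (U-turn (180°)) -> East
  R (right (90° clockwise)) -> South
  U (U-turn (180°)) -> North
  R (right (90° clockwise)) -> East
  U (U-turn (180°)) -> West
  U (U-turn (180°)) -> East
  U (U-turn (180°)) -> West
  R (right (90° clockwise)) -> North
Final: North

Answer: Final heading: North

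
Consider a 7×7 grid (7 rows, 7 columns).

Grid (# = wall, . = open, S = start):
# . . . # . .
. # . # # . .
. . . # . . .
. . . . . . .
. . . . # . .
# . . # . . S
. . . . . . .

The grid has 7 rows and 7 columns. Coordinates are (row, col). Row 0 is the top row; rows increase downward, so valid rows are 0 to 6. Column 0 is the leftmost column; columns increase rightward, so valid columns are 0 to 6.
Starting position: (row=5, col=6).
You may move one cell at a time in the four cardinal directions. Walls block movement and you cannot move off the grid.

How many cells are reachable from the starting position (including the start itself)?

Answer: Reachable cells: 40

Derivation:
BFS flood-fill from (row=5, col=6):
  Distance 0: (row=5, col=6)
  Distance 1: (row=4, col=6), (row=5, col=5), (row=6, col=6)
  Distance 2: (row=3, col=6), (row=4, col=5), (row=5, col=4), (row=6, col=5)
  Distance 3: (row=2, col=6), (row=3, col=5), (row=6, col=4)
  Distance 4: (row=1, col=6), (row=2, col=5), (row=3, col=4), (row=6, col=3)
  Distance 5: (row=0, col=6), (row=1, col=5), (row=2, col=4), (row=3, col=3), (row=6, col=2)
  Distance 6: (row=0, col=5), (row=3, col=2), (row=4, col=3), (row=5, col=2), (row=6, col=1)
  Distance 7: (row=2, col=2), (row=3, col=1), (row=4, col=2), (row=5, col=1), (row=6, col=0)
  Distance 8: (row=1, col=2), (row=2, col=1), (row=3, col=0), (row=4, col=1)
  Distance 9: (row=0, col=2), (row=2, col=0), (row=4, col=0)
  Distance 10: (row=0, col=1), (row=0, col=3), (row=1, col=0)
Total reachable: 40 (grid has 40 open cells total)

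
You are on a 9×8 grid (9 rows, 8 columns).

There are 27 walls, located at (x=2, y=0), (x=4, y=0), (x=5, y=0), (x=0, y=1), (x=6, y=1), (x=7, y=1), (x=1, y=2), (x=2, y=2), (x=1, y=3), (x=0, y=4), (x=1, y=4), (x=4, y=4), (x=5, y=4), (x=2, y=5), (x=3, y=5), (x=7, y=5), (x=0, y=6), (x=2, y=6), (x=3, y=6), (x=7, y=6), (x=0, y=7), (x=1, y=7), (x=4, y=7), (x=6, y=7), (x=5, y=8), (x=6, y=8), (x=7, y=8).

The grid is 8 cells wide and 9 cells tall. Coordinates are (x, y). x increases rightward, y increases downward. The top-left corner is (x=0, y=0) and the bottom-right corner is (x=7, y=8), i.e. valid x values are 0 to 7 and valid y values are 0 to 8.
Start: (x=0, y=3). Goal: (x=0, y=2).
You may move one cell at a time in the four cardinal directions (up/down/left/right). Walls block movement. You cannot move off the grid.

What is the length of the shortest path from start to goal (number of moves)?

BFS from (x=0, y=3) until reaching (x=0, y=2):
  Distance 0: (x=0, y=3)
  Distance 1: (x=0, y=2)  <- goal reached here
One shortest path (1 moves): (x=0, y=3) -> (x=0, y=2)

Answer: Shortest path length: 1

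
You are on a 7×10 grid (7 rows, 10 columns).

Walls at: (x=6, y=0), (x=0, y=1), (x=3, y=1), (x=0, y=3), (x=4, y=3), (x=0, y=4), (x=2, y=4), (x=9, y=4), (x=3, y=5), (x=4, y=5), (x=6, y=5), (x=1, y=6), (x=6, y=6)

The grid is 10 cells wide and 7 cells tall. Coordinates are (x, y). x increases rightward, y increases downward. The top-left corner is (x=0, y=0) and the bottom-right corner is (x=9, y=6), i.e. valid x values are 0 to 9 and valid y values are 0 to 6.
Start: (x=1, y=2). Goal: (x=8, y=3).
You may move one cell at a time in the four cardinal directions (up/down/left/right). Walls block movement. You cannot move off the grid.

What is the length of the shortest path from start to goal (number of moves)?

Answer: Shortest path length: 8

Derivation:
BFS from (x=1, y=2) until reaching (x=8, y=3):
  Distance 0: (x=1, y=2)
  Distance 1: (x=1, y=1), (x=0, y=2), (x=2, y=2), (x=1, y=3)
  Distance 2: (x=1, y=0), (x=2, y=1), (x=3, y=2), (x=2, y=3), (x=1, y=4)
  Distance 3: (x=0, y=0), (x=2, y=0), (x=4, y=2), (x=3, y=3), (x=1, y=5)
  Distance 4: (x=3, y=0), (x=4, y=1), (x=5, y=2), (x=3, y=4), (x=0, y=5), (x=2, y=5)
  Distance 5: (x=4, y=0), (x=5, y=1), (x=6, y=2), (x=5, y=3), (x=4, y=4), (x=0, y=6), (x=2, y=6)
  Distance 6: (x=5, y=0), (x=6, y=1), (x=7, y=2), (x=6, y=3), (x=5, y=4), (x=3, y=6)
  Distance 7: (x=7, y=1), (x=8, y=2), (x=7, y=3), (x=6, y=4), (x=5, y=5), (x=4, y=6)
  Distance 8: (x=7, y=0), (x=8, y=1), (x=9, y=2), (x=8, y=3), (x=7, y=4), (x=5, y=6)  <- goal reached here
One shortest path (8 moves): (x=1, y=2) -> (x=2, y=2) -> (x=3, y=2) -> (x=4, y=2) -> (x=5, y=2) -> (x=6, y=2) -> (x=7, y=2) -> (x=8, y=2) -> (x=8, y=3)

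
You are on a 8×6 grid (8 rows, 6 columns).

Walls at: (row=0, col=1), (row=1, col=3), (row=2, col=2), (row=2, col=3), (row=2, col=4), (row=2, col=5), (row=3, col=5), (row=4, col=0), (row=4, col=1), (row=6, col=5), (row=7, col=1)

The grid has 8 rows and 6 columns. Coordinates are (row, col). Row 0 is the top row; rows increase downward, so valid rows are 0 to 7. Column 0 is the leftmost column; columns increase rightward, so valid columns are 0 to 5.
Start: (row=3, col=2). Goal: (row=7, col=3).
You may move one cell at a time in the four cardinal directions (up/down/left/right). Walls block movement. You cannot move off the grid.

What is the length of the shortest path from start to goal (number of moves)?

BFS from (row=3, col=2) until reaching (row=7, col=3):
  Distance 0: (row=3, col=2)
  Distance 1: (row=3, col=1), (row=3, col=3), (row=4, col=2)
  Distance 2: (row=2, col=1), (row=3, col=0), (row=3, col=4), (row=4, col=3), (row=5, col=2)
  Distance 3: (row=1, col=1), (row=2, col=0), (row=4, col=4), (row=5, col=1), (row=5, col=3), (row=6, col=2)
  Distance 4: (row=1, col=0), (row=1, col=2), (row=4, col=5), (row=5, col=0), (row=5, col=4), (row=6, col=1), (row=6, col=3), (row=7, col=2)
  Distance 5: (row=0, col=0), (row=0, col=2), (row=5, col=5), (row=6, col=0), (row=6, col=4), (row=7, col=3)  <- goal reached here
One shortest path (5 moves): (row=3, col=2) -> (row=3, col=3) -> (row=4, col=3) -> (row=5, col=3) -> (row=6, col=3) -> (row=7, col=3)

Answer: Shortest path length: 5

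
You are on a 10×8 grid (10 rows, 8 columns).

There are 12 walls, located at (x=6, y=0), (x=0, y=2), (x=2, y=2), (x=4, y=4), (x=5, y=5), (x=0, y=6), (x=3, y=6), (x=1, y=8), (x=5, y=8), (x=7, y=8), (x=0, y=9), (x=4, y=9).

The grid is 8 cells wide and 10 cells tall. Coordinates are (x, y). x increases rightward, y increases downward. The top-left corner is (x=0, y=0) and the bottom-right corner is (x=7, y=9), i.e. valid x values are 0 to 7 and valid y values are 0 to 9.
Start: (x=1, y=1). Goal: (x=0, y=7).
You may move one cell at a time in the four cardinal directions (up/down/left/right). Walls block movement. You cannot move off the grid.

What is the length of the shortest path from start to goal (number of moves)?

BFS from (x=1, y=1) until reaching (x=0, y=7):
  Distance 0: (x=1, y=1)
  Distance 1: (x=1, y=0), (x=0, y=1), (x=2, y=1), (x=1, y=2)
  Distance 2: (x=0, y=0), (x=2, y=0), (x=3, y=1), (x=1, y=3)
  Distance 3: (x=3, y=0), (x=4, y=1), (x=3, y=2), (x=0, y=3), (x=2, y=3), (x=1, y=4)
  Distance 4: (x=4, y=0), (x=5, y=1), (x=4, y=2), (x=3, y=3), (x=0, y=4), (x=2, y=4), (x=1, y=5)
  Distance 5: (x=5, y=0), (x=6, y=1), (x=5, y=2), (x=4, y=3), (x=3, y=4), (x=0, y=5), (x=2, y=5), (x=1, y=6)
  Distance 6: (x=7, y=1), (x=6, y=2), (x=5, y=3), (x=3, y=5), (x=2, y=6), (x=1, y=7)
  Distance 7: (x=7, y=0), (x=7, y=2), (x=6, y=3), (x=5, y=4), (x=4, y=5), (x=0, y=7), (x=2, y=7)  <- goal reached here
One shortest path (7 moves): (x=1, y=1) -> (x=1, y=2) -> (x=1, y=3) -> (x=1, y=4) -> (x=1, y=5) -> (x=1, y=6) -> (x=1, y=7) -> (x=0, y=7)

Answer: Shortest path length: 7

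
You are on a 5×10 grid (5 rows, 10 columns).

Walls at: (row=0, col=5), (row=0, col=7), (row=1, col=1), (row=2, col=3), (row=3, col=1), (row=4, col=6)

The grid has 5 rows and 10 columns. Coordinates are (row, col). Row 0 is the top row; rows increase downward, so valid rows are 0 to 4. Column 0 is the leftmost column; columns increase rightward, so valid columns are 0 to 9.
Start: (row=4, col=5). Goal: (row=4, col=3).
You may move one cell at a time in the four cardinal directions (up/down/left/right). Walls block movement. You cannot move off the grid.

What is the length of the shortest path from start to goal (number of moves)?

Answer: Shortest path length: 2

Derivation:
BFS from (row=4, col=5) until reaching (row=4, col=3):
  Distance 0: (row=4, col=5)
  Distance 1: (row=3, col=5), (row=4, col=4)
  Distance 2: (row=2, col=5), (row=3, col=4), (row=3, col=6), (row=4, col=3)  <- goal reached here
One shortest path (2 moves): (row=4, col=5) -> (row=4, col=4) -> (row=4, col=3)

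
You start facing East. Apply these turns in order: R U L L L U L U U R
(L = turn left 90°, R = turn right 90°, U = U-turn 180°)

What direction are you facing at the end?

Answer: Final heading: West

Derivation:
Start: East
  R (right (90° clockwise)) -> South
  U (U-turn (180°)) -> North
  L (left (90° counter-clockwise)) -> West
  L (left (90° counter-clockwise)) -> South
  L (left (90° counter-clockwise)) -> East
  U (U-turn (180°)) -> West
  L (left (90° counter-clockwise)) -> South
  U (U-turn (180°)) -> North
  U (U-turn (180°)) -> South
  R (right (90° clockwise)) -> West
Final: West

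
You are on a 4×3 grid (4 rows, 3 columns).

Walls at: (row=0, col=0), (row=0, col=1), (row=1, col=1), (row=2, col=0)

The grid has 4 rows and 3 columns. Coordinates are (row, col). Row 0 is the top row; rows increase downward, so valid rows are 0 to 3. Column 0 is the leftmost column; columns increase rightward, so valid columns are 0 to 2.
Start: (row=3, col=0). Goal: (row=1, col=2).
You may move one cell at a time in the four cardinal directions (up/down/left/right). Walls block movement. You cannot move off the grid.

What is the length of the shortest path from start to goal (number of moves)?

BFS from (row=3, col=0) until reaching (row=1, col=2):
  Distance 0: (row=3, col=0)
  Distance 1: (row=3, col=1)
  Distance 2: (row=2, col=1), (row=3, col=2)
  Distance 3: (row=2, col=2)
  Distance 4: (row=1, col=2)  <- goal reached here
One shortest path (4 moves): (row=3, col=0) -> (row=3, col=1) -> (row=3, col=2) -> (row=2, col=2) -> (row=1, col=2)

Answer: Shortest path length: 4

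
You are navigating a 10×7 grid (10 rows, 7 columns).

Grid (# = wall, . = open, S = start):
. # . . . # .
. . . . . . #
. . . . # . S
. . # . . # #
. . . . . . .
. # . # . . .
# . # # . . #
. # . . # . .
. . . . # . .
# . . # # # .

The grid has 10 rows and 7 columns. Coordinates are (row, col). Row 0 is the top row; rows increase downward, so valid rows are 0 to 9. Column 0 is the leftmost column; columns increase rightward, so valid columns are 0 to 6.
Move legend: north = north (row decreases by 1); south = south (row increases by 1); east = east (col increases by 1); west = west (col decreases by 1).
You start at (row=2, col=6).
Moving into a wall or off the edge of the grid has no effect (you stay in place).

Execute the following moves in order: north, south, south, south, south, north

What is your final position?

Answer: Final position: (row=2, col=6)

Derivation:
Start: (row=2, col=6)
  north (north): blocked, stay at (row=2, col=6)
  [×4]south (south): blocked, stay at (row=2, col=6)
  north (north): blocked, stay at (row=2, col=6)
Final: (row=2, col=6)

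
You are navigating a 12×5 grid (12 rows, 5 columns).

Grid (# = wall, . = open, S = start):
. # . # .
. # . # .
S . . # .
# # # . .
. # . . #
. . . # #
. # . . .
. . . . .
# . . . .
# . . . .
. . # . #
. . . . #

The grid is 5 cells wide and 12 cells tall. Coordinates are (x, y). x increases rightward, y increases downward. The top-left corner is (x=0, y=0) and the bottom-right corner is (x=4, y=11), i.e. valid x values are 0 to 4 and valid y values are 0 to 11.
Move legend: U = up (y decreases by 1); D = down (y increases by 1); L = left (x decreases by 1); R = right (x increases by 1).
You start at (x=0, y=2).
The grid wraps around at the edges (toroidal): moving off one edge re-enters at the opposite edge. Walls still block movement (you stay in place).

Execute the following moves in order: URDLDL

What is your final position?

Answer: Final position: (x=3, y=3)

Derivation:
Start: (x=0, y=2)
  U (up): (x=0, y=2) -> (x=0, y=1)
  R (right): blocked, stay at (x=0, y=1)
  D (down): (x=0, y=1) -> (x=0, y=2)
  L (left): (x=0, y=2) -> (x=4, y=2)
  D (down): (x=4, y=2) -> (x=4, y=3)
  L (left): (x=4, y=3) -> (x=3, y=3)
Final: (x=3, y=3)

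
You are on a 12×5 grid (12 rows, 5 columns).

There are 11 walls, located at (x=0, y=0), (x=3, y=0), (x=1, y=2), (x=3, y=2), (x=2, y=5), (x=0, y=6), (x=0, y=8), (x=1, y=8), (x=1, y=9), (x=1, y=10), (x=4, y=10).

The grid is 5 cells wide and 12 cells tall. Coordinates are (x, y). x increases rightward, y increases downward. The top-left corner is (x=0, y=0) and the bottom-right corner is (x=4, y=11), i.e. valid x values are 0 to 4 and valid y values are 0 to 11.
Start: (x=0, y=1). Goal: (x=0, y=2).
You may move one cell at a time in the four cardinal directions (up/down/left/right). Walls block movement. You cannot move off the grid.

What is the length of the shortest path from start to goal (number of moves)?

BFS from (x=0, y=1) until reaching (x=0, y=2):
  Distance 0: (x=0, y=1)
  Distance 1: (x=1, y=1), (x=0, y=2)  <- goal reached here
One shortest path (1 moves): (x=0, y=1) -> (x=0, y=2)

Answer: Shortest path length: 1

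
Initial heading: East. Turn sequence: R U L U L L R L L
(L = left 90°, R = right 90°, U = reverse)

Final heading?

Answer: Final heading: South

Derivation:
Start: East
  R (right (90° clockwise)) -> South
  U (U-turn (180°)) -> North
  L (left (90° counter-clockwise)) -> West
  U (U-turn (180°)) -> East
  L (left (90° counter-clockwise)) -> North
  L (left (90° counter-clockwise)) -> West
  R (right (90° clockwise)) -> North
  L (left (90° counter-clockwise)) -> West
  L (left (90° counter-clockwise)) -> South
Final: South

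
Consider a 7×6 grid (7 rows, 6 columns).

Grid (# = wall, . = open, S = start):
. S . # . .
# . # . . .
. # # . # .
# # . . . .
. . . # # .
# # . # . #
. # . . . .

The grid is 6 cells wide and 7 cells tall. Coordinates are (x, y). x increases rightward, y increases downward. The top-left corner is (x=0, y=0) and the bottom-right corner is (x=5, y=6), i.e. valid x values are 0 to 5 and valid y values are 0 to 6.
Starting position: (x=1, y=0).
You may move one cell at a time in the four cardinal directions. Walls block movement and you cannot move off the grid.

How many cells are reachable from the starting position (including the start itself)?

Answer: Reachable cells: 4

Derivation:
BFS flood-fill from (x=1, y=0):
  Distance 0: (x=1, y=0)
  Distance 1: (x=0, y=0), (x=2, y=0), (x=1, y=1)
Total reachable: 4 (grid has 27 open cells total)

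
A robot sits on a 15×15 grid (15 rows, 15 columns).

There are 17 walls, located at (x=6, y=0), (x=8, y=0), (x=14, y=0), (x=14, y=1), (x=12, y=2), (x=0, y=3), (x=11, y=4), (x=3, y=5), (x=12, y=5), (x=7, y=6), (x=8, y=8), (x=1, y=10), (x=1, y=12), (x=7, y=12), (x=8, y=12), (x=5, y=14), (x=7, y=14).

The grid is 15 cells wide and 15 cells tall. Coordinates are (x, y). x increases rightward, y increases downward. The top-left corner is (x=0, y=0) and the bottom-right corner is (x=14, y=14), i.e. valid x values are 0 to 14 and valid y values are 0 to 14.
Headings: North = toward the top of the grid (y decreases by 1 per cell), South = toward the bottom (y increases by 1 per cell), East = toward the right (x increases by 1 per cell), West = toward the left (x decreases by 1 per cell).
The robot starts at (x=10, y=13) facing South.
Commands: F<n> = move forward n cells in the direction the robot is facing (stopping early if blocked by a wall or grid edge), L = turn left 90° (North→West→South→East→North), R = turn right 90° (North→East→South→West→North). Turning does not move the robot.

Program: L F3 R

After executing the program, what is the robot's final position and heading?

Start: (x=10, y=13), facing South
  L: turn left, now facing East
  F3: move forward 3, now at (x=13, y=13)
  R: turn right, now facing South
Final: (x=13, y=13), facing South

Answer: Final position: (x=13, y=13), facing South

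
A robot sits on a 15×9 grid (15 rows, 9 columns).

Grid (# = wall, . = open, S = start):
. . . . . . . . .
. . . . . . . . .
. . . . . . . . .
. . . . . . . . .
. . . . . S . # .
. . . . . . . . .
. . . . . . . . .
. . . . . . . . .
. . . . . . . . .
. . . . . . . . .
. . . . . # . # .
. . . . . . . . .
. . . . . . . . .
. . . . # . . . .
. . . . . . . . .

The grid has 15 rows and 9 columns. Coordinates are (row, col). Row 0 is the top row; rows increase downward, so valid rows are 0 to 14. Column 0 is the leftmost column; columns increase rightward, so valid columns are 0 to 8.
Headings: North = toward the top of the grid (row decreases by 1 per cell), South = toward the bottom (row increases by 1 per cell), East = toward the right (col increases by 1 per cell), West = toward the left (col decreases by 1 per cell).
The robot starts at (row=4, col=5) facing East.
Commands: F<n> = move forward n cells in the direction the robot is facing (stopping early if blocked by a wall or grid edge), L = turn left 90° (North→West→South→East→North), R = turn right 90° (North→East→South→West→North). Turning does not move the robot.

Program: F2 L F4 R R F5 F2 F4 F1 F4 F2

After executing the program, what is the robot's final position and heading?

Start: (row=4, col=5), facing East
  F2: move forward 1/2 (blocked), now at (row=4, col=6)
  L: turn left, now facing North
  F4: move forward 4, now at (row=0, col=6)
  R: turn right, now facing East
  R: turn right, now facing South
  F5: move forward 5, now at (row=5, col=6)
  F2: move forward 2, now at (row=7, col=6)
  F4: move forward 4, now at (row=11, col=6)
  F1: move forward 1, now at (row=12, col=6)
  F4: move forward 2/4 (blocked), now at (row=14, col=6)
  F2: move forward 0/2 (blocked), now at (row=14, col=6)
Final: (row=14, col=6), facing South

Answer: Final position: (row=14, col=6), facing South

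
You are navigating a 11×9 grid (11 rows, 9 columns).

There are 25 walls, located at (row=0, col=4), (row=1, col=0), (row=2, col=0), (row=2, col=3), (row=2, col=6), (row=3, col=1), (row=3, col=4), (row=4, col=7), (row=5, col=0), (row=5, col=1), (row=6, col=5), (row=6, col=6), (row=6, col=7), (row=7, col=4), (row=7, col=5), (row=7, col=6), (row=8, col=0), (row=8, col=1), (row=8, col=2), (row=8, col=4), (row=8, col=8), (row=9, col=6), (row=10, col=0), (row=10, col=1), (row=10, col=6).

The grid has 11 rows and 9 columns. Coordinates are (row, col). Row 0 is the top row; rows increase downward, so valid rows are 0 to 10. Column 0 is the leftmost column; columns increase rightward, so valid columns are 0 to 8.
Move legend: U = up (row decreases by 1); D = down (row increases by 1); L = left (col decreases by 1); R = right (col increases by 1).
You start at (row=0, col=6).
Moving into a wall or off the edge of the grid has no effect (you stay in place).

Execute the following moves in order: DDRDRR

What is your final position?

Answer: Final position: (row=2, col=8)

Derivation:
Start: (row=0, col=6)
  D (down): (row=0, col=6) -> (row=1, col=6)
  D (down): blocked, stay at (row=1, col=6)
  R (right): (row=1, col=6) -> (row=1, col=7)
  D (down): (row=1, col=7) -> (row=2, col=7)
  R (right): (row=2, col=7) -> (row=2, col=8)
  R (right): blocked, stay at (row=2, col=8)
Final: (row=2, col=8)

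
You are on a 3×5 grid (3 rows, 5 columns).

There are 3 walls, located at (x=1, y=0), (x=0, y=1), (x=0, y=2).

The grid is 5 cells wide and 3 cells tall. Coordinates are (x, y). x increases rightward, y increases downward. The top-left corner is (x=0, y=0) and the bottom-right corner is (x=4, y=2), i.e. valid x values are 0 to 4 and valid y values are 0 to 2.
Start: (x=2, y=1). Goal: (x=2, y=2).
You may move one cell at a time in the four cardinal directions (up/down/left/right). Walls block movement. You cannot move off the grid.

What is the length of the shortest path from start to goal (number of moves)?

Answer: Shortest path length: 1

Derivation:
BFS from (x=2, y=1) until reaching (x=2, y=2):
  Distance 0: (x=2, y=1)
  Distance 1: (x=2, y=0), (x=1, y=1), (x=3, y=1), (x=2, y=2)  <- goal reached here
One shortest path (1 moves): (x=2, y=1) -> (x=2, y=2)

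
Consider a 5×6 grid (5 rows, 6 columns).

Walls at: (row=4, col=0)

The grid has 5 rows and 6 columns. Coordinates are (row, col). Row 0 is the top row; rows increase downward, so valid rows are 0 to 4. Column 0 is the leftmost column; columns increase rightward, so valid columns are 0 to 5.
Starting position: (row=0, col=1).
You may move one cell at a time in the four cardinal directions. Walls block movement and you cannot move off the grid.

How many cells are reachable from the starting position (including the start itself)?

Answer: Reachable cells: 29

Derivation:
BFS flood-fill from (row=0, col=1):
  Distance 0: (row=0, col=1)
  Distance 1: (row=0, col=0), (row=0, col=2), (row=1, col=1)
  Distance 2: (row=0, col=3), (row=1, col=0), (row=1, col=2), (row=2, col=1)
  Distance 3: (row=0, col=4), (row=1, col=3), (row=2, col=0), (row=2, col=2), (row=3, col=1)
  Distance 4: (row=0, col=5), (row=1, col=4), (row=2, col=3), (row=3, col=0), (row=3, col=2), (row=4, col=1)
  Distance 5: (row=1, col=5), (row=2, col=4), (row=3, col=3), (row=4, col=2)
  Distance 6: (row=2, col=5), (row=3, col=4), (row=4, col=3)
  Distance 7: (row=3, col=5), (row=4, col=4)
  Distance 8: (row=4, col=5)
Total reachable: 29 (grid has 29 open cells total)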